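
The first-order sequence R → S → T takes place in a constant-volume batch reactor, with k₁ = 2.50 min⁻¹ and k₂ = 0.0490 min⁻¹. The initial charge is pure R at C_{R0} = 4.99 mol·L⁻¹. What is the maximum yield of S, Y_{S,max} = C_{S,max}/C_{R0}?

0.924

For a first-order series the maximum intermediate yield is C_{S,max}/C_{R0} = (k₁/k₂)^[k₂/(k₂−k₁)].
= (2.50/0.0490)^(0.0490/(0.0490−2.50)) = (51.02)^(-0.01999) = 0.9244.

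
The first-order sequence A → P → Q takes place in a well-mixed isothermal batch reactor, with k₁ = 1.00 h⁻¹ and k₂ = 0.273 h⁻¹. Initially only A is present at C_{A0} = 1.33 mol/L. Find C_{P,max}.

0.817 mol/L

At the optimum, C_{P,max}/C_{A0} = (k₁/k₂)^[k₂/(k₂−k₁)].
= (1.00/0.273)^(0.273/(0.273−1.00)) = (3.663)^(-0.3755) = 0.6141.
C_{P,max} = 0.6141×1.33 = 0.817 mol/L.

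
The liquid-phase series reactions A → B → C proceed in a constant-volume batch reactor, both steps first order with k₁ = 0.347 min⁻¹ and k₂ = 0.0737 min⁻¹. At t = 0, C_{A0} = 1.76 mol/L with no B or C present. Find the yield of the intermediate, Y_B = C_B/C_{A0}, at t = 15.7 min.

0.394

The intermediate concentration in a first-order A→B→C sequence is C_B = k₁C_{A0}(e^(−k₁t) − e^(−k₂t))/(k₂−k₁).
e^(−k₁t) = e^(−0.347×15.7) = e^(−5.448) = 0.004305; e^(−k₂t) = e^(−1.157) = 0.3144.
C_B = 0.347×1.76/(0.0737−0.347) × (0.004305−0.3144) = (-2.235)×(-0.3101) = 0.6929 mol/L.
Y_B = C_B/C_{A0} = 0.6929/1.76 = 0.394.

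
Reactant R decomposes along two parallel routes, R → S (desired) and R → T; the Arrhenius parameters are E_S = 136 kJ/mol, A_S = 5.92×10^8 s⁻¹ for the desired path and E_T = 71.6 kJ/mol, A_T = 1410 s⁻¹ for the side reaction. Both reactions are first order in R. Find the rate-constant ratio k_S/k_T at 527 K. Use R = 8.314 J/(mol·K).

Since both paths have the same order in R, the concentration cancels and S_{S/T} = k_S/k_T = (A_S/A_T)·exp[(E_T−E_S)/(RT)].
(E_T−E_S)/(RT) = (71.6−136)×10³/(8.314×527) = -64400/4381 = -14.70.
k_S/k_T = (5.92×10^8/1410)·exp(-14.70) = 4.199×10^5 × 4.137×10^-7 = 0.174.

0.174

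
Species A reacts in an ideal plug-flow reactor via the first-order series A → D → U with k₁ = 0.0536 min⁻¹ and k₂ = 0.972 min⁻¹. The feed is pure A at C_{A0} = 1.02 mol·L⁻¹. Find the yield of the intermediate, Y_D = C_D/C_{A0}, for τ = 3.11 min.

0.0466

Solving the coupled first-order balances gives C_D(τ) = [k₁/(k₂−k₁)]·C_{A0}·(e^(−k₁τ) − e^(−k₂τ)).
e^(−k₁τ) = e^(−0.0536×3.11) = e^(−0.1667) = 0.8465; e^(−k₂τ) = e^(−3.023) = 0.04866.
C_D = 0.0536×1.02/(0.972−0.0536) × (0.8465−0.04866) = 0.05953×0.7978 = 0.04749 mol·L⁻¹.
Y_D = C_D/C_{A0} = 0.04749/1.02 = 0.0466.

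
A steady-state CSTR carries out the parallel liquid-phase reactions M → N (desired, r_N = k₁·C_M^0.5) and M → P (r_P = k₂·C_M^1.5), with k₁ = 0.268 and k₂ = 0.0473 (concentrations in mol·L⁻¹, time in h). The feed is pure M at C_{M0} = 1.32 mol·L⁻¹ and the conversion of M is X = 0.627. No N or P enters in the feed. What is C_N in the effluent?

Exit C_M = C_{M0}(1−X) = 1.32×0.373 = 0.4924 mol·L⁻¹.
A CSTR operates uniformly at the exit composition, giving r_N = 0.1881 and r_P = 0.01634 (each k·C_M^n at C_M = 0.4924).
Fraction of consumed M going to N: r_N/(r_N+r_P) = 0.9200.
C_N = 0.9200·C_{M0}·X = 0.9200×1.32×0.627 = 0.761 mol·L⁻¹.

0.761 mol·L⁻¹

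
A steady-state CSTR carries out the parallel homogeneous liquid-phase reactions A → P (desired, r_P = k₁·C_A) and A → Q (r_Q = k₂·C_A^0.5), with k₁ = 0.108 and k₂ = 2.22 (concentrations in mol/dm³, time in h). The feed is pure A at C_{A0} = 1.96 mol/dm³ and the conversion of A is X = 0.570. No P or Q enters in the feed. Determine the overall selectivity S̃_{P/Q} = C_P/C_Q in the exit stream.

0.0447

Exit C_A = C_{A0}(1−X) = 1.96×0.430 = 0.8428 mol/dm³.
In a CSTR the entire volume is at exit conditions, so r_P = 0.108×0.8428 = 0.09102 and r_Q = 2.22×0.8428^0.5 = 2.038.
Overall selectivity = C_P/C_Q = r_Pτ/(r_Qτ) = r_P/r_Q = 0.0447.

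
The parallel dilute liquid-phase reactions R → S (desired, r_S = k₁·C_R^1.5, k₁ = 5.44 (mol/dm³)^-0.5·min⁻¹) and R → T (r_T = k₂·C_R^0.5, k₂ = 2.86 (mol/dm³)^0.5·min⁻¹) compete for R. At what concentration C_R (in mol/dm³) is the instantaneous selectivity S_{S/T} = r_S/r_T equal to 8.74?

S_{S/T} = (k₁/k₂)·C_R ⇒ C_R = S·k₂/k₁.
= 8.74×2.86/5.44 = 4.59 mol/dm³.

4.59 mol/dm³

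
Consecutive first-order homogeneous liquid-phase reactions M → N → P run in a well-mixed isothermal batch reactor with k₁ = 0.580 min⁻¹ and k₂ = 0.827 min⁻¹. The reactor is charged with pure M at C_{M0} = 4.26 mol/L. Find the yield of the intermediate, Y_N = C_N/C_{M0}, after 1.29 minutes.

The intermediate concentration in a first-order A→B→C sequence is C_N = k₁C_{M0}(e^(−k₁t) − e^(−k₂t))/(k₂−k₁).
e^(−k₁t) = e^(−0.580×1.29) = e^(−0.7482) = 0.4732; e^(−k₂t) = e^(−1.067) = 0.3441.
C_N = 0.580×4.26/(0.827−0.580) × (0.4732−0.3441) = 10.00×0.1291 = 1.292 mol/L.
Y_N = C_N/C_{M0} = 1.292/4.26 = 0.303.

0.303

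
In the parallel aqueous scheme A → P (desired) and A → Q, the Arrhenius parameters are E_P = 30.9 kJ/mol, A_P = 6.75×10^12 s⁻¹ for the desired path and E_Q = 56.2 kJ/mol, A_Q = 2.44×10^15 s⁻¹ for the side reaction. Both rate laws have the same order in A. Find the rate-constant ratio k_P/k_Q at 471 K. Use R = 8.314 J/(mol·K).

1.77

Since both paths have the same order in A, the concentration cancels and S_{P/Q} = k_P/k_Q = (A_P/A_Q)·exp[(E_Q−E_P)/(RT)].
(E_Q−E_P)/(RT) = (56.2−30.9)×10³/(8.314×471) = 25300/3916 = 6.461.
k_P/k_Q = (6.75×10^12/2.44×10^15)·exp(6.461) = 0.002766 × 639.6 = 1.77.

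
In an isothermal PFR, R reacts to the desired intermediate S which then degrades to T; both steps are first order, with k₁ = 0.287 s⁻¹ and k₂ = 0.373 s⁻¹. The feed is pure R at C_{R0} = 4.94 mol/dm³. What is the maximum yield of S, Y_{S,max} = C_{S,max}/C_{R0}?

At the optimum, C_{S,max}/C_{R0} = (k₁/k₂)^[k₂/(k₂−k₁)].
= (0.287/0.373)^(0.373/(0.373−0.287)) = (0.7694)^(4.337) = 0.3209.

0.321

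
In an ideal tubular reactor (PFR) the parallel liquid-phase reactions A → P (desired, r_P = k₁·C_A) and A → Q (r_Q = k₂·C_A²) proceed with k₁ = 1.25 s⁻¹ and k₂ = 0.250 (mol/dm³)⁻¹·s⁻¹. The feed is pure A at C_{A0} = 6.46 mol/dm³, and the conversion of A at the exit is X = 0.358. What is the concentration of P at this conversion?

1.13 mol/dm³

C_A = C_{A0}(1−X) = 4.147 mol/dm³.
Along a PFR/batch, dC_P/dC_A = −r_P/(r_P+r_Q) = −k₁/(k₁+k₂·C_A).
Integrating from C_{A0} to C_A: C_P = (1.25/0.250)·ln[(1.25+0.250·6.46)/(1.25+0.250·4.15)] = 5.000·ln(2.865/2.287) = 1.127 mol/dm³.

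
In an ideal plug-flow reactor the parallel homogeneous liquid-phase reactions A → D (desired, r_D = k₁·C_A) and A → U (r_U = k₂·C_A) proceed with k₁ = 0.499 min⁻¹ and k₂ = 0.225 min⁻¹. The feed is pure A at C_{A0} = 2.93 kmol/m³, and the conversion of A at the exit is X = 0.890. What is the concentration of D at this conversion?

1.80 kmol/m³

C_A = C_{A0}(1−X) = 0.3223 kmol/m³.
Both paths are first order in A, so the instantaneous fraction to D is constant: dC_D/d(−C_A) = k₁/(k₁+k₂) = 0.6892.
C_D = 0.6892·(C_{A0}−C_A) = 0.6892×2.608 = 1.80 kmol/m³.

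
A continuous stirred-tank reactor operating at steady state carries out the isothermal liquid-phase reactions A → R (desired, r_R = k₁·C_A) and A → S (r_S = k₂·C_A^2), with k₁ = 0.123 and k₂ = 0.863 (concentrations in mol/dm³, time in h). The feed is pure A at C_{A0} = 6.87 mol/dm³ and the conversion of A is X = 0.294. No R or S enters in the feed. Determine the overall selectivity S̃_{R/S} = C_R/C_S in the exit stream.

Exit C_A = C_{A0}(1−X) = 6.87×0.706 = 4.850 mol/dm³.
Rates in a CSTR are evaluated at the outlet concentration: r_R = 0.123×4.850 = 0.5966, r_S = 0.863×4.850^2 = 20.30.
Overall selectivity = C_R/C_S = r_Rτ/(r_Sτ) = r_R/r_S = 0.0294.

0.0294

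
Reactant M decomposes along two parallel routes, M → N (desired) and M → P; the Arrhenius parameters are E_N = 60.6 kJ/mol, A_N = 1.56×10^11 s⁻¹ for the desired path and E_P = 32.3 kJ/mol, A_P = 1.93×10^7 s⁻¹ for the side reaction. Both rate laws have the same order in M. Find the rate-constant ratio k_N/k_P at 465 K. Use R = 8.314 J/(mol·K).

Since both paths have the same order in M, the concentration cancels and S_{N/P} = k_N/k_P = (A_N/A_P)·exp[(E_P−E_N)/(RT)].
(E_P−E_N)/(RT) = (32.3−60.6)×10³/(8.314×465) = -28300/3866 = -7.320.
k_N/k_P = (1.56×10^11/1.93×10^7)·exp(-7.320) = 8083 × 6.620×10^-4 = 5.35.
Since E_N > E_P, raising the temperature improves selectivity toward N.

5.35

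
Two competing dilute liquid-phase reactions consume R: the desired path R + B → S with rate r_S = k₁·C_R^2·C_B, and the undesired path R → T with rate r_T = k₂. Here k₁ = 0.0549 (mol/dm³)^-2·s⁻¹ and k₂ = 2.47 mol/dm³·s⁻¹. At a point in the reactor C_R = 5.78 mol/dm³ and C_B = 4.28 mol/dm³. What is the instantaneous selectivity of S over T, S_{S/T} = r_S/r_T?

S_{S/T} = r_S/r_T = (k₁·C_R^2·C_B)/(k₂) = (k₁/k₂)·C_R^2·C_B.
= (0.0549×5.780^2×4.280) / (2.47) = 7.850/2.470 = 3.18.

3.18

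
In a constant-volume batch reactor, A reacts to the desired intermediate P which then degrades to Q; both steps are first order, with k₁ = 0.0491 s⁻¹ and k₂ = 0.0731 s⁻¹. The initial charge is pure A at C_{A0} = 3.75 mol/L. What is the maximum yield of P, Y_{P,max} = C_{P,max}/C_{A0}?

Evaluating C_P at t_opt = ln(k₂/k₁)/(k₂−k₁) gives C_{P,max}/C_{A0} = (k₁/k₂)^[k₂/(k₂−k₁)].
= (0.0491/0.0731)^(0.0731/(0.0731−0.0491)) = (0.6717)^(3.046) = 0.2976.

0.298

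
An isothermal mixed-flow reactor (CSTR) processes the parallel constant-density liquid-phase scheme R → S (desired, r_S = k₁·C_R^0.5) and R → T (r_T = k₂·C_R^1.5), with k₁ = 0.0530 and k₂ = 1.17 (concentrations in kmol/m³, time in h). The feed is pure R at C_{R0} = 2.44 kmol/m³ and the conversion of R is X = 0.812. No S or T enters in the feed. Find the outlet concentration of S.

Exit C_R = C_{R0}(1−X) = 2.44×0.188 = 0.4587 kmol/m³.
In a CSTR the entire volume is at exit conditions, so r_S = 0.0530×0.4587^0.5 = 0.03590 and r_T = 1.17×0.4587^1.5 = 0.3635.
Fraction of consumed R going to S: r_S/(r_S+r_T) = 0.08988.
C_S = 0.08988·C_{R0}·X = 0.08988×2.44×0.812 = 0.178 kmol/m³.

0.178 kmol/m³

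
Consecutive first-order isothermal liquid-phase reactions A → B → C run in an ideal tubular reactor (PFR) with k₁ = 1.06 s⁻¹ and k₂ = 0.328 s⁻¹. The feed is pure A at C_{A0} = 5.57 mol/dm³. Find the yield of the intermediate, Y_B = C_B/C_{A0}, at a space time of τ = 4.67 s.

0.303

Solving the coupled first-order balances gives C_B(τ) = [k₁/(k₂−k₁)]·C_{A0}·(e^(−k₁τ) − e^(−k₂τ)).
e^(−k₁τ) = e^(−1.06×4.67) = e^(−4.950) = 0.007082; e^(−k₂τ) = e^(−1.532) = 0.2162.
C_B = 1.06×5.57/(0.328−1.06) × (0.007082−0.2162) = (-8.066)×(-0.2091) = 1.686 mol/dm³.
Y_B = C_B/C_{A0} = 1.686/5.57 = 0.303.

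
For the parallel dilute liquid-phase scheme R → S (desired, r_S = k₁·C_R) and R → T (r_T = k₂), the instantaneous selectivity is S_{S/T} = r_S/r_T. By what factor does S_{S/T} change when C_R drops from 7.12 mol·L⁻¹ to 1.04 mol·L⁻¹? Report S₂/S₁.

0.146

S_{S/T} = (k₁/k₂)·C_R, so S₂/S₁ = (C_{R,2}/C_{R,1}).
= 1.04/7.12 = 0.146.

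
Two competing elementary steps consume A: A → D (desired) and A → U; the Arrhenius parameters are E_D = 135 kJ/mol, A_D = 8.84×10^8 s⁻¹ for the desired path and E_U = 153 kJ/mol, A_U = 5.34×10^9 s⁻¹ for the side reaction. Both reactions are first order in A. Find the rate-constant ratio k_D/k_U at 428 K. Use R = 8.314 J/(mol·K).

Since both paths have the same order in A, the concentration cancels and S_{D/U} = k_D/k_U = (A_D/A_U)·exp[(E_U−E_D)/(RT)].
(E_U−E_D)/(RT) = (153−135)×10³/(8.314×428) = 18000/3558 = 5.058.
k_D/k_U = (8.84×10^8/5.34×10^9)·exp(5.058) = 0.1655 × 157.3 = 26.0.

26.0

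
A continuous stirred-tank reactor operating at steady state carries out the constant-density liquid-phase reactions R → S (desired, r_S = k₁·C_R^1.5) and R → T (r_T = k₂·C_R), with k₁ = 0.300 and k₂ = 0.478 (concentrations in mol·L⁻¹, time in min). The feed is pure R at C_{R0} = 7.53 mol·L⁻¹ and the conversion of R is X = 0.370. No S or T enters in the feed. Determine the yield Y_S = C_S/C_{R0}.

0.214

Exit C_R = C_{R0}(1−X) = 7.53×0.630 = 4.744 mol·L⁻¹.
Rates in a CSTR are evaluated at the outlet concentration: r_S = 0.300×4.744^1.5 = 3.100, r_T = 0.478×4.744 = 2.268.
Fraction of consumed R going to S: r_S/(r_S+r_T) = 0.5775.
C_S = 0.5775·C_{R0}·X = 0.5775×7.53×0.370 = 1.61 mol·L⁻¹; Y_S = C_S/C_{R0} = 0.214.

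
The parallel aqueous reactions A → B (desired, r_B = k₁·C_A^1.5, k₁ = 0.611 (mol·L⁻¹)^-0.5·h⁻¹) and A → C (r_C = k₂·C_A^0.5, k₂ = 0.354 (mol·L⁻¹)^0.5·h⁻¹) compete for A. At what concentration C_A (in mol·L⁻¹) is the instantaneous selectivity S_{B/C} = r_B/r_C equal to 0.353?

S_{B/C} = (k₁/k₂)·C_A ⇒ C_A = S·k₂/k₁.
= 0.353×0.354/0.611 = 0.205 mol·L⁻¹.

0.205 mol·L⁻¹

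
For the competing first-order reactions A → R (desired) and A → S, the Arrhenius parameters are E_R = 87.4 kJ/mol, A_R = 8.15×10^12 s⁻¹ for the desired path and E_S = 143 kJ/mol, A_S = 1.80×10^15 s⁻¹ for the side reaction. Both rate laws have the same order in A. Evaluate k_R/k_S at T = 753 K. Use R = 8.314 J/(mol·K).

k_R/k_S = (A_R/A_S)·exp[−(E_R−E_S)/(RT)] = (A_R/A_S)·exp[(E_S−E_R)/(RT)].
(E_S−E_R)/(RT) = (143−87.4)×10³/(8.314×753) = 55600/6260 = 8.881.
k_R/k_S = (8.15×10^12/1.80×10^15)·exp(8.881) = 0.004528 × 7195 = 32.6.
Since E_R < E_S, lowering the temperature improves selectivity toward R.

32.6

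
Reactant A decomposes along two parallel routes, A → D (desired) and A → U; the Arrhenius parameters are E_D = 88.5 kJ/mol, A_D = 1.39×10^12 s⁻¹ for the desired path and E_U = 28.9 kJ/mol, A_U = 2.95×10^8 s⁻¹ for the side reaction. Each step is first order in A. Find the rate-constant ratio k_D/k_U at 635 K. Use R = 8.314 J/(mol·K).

0.0589

Since both paths have the same order in A, the concentration cancels and S_{D/U} = k_D/k_U = (A_D/A_U)·exp[(E_U−E_D)/(RT)].
(E_U−E_D)/(RT) = (28.9−88.5)×10³/(8.314×635) = -59600/5279 = -11.29.
k_D/k_U = (1.39×10^12/2.95×10^8)·exp(-11.29) = 4712 × 1.251×10^-5 = 0.0589.
Since E_D > E_U, raising the temperature improves selectivity toward D.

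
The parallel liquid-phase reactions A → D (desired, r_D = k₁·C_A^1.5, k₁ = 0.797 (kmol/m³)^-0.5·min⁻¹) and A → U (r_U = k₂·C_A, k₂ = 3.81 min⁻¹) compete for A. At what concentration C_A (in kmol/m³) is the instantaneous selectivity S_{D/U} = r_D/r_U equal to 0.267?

S_{D/U} = (k₁/k₂)·C_A^0.5 ⇒ C_A = (S·k₂/k₁)^(2).
= (0.267×3.81/0.797)^(2) = (1.276)^(2) = 1.63 kmol/m³.

1.63 kmol/m³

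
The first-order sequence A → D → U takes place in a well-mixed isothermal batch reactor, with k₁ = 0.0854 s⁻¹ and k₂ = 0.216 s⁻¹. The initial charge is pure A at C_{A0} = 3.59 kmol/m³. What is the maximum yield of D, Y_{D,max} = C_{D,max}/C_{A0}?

Evaluating C_D at t_opt = ln(k₂/k₁)/(k₂−k₁) gives C_{D,max}/C_{A0} = (k₁/k₂)^[k₂/(k₂−k₁)].
= (0.0854/0.216)^(0.216/(0.216−0.0854)) = (0.3954)^(1.654) = 0.2155.

0.216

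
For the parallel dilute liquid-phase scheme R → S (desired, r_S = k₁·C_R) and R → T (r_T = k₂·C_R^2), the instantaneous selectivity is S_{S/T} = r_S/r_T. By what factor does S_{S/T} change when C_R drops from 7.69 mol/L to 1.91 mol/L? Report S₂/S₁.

S_{S/T} = (k₁/k₂)·C_R⁻¹, so S₂/S₁ = (C_{R,2}/C_{R,1})⁻¹.
= 7.69/1.91 = 4.03.
Selectivity toward S rises as C_R falls — low-concentration operation is favoured.

4.03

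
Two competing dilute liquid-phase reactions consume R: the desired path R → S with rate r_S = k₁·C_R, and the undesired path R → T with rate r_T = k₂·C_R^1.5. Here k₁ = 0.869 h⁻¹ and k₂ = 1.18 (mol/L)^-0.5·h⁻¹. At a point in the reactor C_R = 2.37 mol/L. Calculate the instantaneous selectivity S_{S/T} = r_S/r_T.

0.478

S_{S/T} = r_S/r_T = (k₁·C_R)/(k₂·C_R^1.5) = (k₁/k₂)·C_R^-0.5.
= (0.869×2.370) / (1.18×2.370^1.5) = 2.060/4.305 = 0.478.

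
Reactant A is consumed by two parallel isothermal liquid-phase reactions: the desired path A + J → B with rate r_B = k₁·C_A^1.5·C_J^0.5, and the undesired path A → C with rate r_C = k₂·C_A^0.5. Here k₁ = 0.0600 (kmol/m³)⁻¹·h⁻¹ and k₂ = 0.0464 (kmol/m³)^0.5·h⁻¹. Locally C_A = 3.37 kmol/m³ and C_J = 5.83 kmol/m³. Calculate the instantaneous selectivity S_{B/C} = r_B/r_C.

S_{B/C} = r_B/r_C = (k₁·C_A^1.5·C_J^0.5)/(k₂·C_A^0.5) = (k₁/k₂)·C_A·C_J^0.5.
= (0.0600×3.370^1.5×5.830^0.5) / (0.0464×3.370^0.5) = 0.8963/0.08518 = 10.5.

10.5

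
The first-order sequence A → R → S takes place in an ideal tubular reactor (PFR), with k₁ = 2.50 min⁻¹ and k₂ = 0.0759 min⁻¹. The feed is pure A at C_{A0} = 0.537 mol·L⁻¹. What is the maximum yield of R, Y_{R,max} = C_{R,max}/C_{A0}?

0.896

At the optimum, C_{R,max}/C_{A0} = (k₁/k₂)^[k₂/(k₂−k₁)].
= (2.50/0.0759)^(0.0759/(0.0759−2.50)) = (32.94)^(-0.03131) = 0.8964.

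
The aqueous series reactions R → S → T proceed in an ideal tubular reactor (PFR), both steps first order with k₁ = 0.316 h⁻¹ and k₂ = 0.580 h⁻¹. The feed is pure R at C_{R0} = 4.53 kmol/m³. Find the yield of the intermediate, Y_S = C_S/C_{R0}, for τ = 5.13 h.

0.176

The intermediate concentration in a first-order A→B→C sequence is C_S = k₁C_{R0}(e^(−k₁τ) − e^(−k₂τ))/(k₂−k₁).
e^(−k₁τ) = e^(−0.316×5.13) = e^(−1.621) = 0.1977; e^(−k₂τ) = e^(−2.975) = 0.05103.
C_S = 0.316×4.53/(0.580−0.316) × (0.1977−0.05103) = 5.422×0.1467 = 0.7952 kmol/m³.
Y_S = C_S/C_{R0} = 0.7952/4.53 = 0.176.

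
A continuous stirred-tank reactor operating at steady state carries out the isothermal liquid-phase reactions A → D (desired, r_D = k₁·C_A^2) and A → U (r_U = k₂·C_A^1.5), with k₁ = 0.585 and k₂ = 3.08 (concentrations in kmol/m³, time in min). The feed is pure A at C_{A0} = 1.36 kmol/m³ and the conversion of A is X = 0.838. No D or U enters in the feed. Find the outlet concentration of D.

0.0933 kmol/m³

Exit C_A = C_{A0}(1−X) = 1.36×0.162 = 0.2203 kmol/m³.
In a CSTR the entire volume is at exit conditions, so r_D = 0.585×0.2203^2 = 0.02840 and r_U = 3.08×0.2203^1.5 = 0.3185.
Fraction of consumed A going to D: r_D/(r_D+r_U) = 0.08185.
C_D = 0.08185·C_{A0}·X = 0.08185×1.36×0.838 = 0.0933 kmol/m³.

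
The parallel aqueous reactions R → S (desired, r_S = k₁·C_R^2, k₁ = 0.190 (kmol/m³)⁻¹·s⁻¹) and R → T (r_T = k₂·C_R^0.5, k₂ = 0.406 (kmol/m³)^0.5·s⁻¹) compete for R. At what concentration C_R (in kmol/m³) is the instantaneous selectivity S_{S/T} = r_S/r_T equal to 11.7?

8.55 kmol/m³

S_{S/T} = (k₁/k₂)·C_R^1.5 ⇒ C_R = (S·k₂/k₁)^(1/1.5).
= (11.7×0.406/0.190)^(0.6667) = (25.00)^(0.6667) = 8.55 kmol/m³.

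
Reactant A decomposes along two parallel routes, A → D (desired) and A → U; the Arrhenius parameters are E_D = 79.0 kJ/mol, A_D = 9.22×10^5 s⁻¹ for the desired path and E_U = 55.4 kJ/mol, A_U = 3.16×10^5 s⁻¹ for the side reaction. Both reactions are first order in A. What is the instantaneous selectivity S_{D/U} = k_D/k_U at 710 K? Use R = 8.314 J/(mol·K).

With equal orders, S_{D/U} = k_D/k_U = (A_D/A_U)·exp[(E_U−E_D)/(RT)].
(E_U−E_D)/(RT) = (55.4−79.0)×10³/(8.314×710) = -23600/5903 = -3.998.
k_D/k_U = (9.22×10^5/3.16×10^5)·exp(-3.998) = 2.918 × 0.01835 = 0.0535.

0.0535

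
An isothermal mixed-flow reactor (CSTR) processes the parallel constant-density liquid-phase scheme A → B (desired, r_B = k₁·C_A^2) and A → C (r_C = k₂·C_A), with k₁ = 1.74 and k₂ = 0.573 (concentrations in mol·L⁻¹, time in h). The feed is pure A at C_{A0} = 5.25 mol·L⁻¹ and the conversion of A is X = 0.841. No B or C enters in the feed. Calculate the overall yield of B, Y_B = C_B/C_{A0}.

0.603

Exit C_A = C_{A0}(1−X) = 5.25×0.159 = 0.8348 mol·L⁻¹.
Rates in a CSTR are evaluated at the outlet concentration: r_B = 1.74×0.8348^2 = 1.212, r_C = 0.573×0.8348 = 0.4783.
Fraction of consumed A going to B: r_B/(r_B+r_C) = 0.7171.
C_B = 0.7171·C_{A0}·X = 0.7171×5.25×0.841 = 3.17 mol·L⁻¹; Y_B = C_B/C_{A0} = 0.603.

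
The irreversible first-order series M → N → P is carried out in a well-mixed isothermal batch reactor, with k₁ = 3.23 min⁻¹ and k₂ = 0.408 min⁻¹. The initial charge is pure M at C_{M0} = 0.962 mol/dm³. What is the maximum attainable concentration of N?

0.713 mol/dm³

At the optimum, C_{N,max}/C_{M0} = (k₁/k₂)^[k₂/(k₂−k₁)].
= (3.23/0.408)^(0.408/(0.408−3.23)) = (7.917)^(-0.1446) = 0.7415.
C_{N,max} = 0.7415×0.962 = 0.713 mol/dm³.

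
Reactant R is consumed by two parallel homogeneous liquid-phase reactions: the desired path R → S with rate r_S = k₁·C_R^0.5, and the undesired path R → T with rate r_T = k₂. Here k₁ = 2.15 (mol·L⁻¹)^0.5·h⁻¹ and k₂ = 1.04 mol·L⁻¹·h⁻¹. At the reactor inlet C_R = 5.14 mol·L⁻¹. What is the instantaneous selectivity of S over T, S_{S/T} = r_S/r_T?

4.69

S_{S/T} = r_S/r_T = (k₁·C_R^0.5)/(k₂) = (k₁/k₂)·C_R^0.5.
= (2.15×5.140^0.5) / (1.04) = 4.874/1.040 = 4.69.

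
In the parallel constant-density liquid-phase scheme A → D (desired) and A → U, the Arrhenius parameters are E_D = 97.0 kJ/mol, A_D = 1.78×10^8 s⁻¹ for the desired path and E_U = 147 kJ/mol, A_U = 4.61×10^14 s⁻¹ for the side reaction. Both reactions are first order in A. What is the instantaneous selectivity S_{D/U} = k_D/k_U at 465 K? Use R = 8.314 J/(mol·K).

With equal orders, S_{D/U} = k_D/k_U = (A_D/A_U)·exp[(E_U−E_D)/(RT)].
(E_U−E_D)/(RT) = (147−97.0)×10³/(8.314×465) = 50000/3866 = 12.93.
k_D/k_U = (1.78×10^8/4.61×10^14)·exp(12.93) = 3.861×10^-7 × 4.138×10^5 = 0.160.
Since E_D < E_U, lowering the temperature improves selectivity toward D.

0.160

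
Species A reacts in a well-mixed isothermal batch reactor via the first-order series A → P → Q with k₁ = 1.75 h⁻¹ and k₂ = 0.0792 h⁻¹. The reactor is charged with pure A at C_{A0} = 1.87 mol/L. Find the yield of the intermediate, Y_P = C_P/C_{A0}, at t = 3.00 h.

0.820

For first-order series with pure A initially, C_P(t) = k₁C_{A0}/(k₂−k₁)·(e^(−k₁t) − e^(−k₂t)).
e^(−k₁t) = e^(−1.75×3.00) = e^(−5.250) = 0.005248; e^(−k₂t) = e^(−0.2376) = 0.7885.
C_P = 1.75×1.87/(0.0792−1.75) × (0.005248−0.7885) = (-1.959)×(-0.7833) = 1.534 mol/L.
Y_P = C_P/C_{A0} = 1.534/1.87 = 0.820.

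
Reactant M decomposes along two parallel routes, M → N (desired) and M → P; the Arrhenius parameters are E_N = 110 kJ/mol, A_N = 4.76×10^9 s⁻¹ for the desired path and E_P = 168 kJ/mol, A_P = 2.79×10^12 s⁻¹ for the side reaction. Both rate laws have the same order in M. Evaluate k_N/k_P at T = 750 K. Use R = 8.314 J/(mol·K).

k_N/k_P = (A_N/A_P)·exp[−(E_N−E_P)/(RT)] = (A_N/A_P)·exp[(E_P−E_N)/(RT)].
(E_P−E_N)/(RT) = (168−110)×10³/(8.314×750) = 58000/6236 = 9.302.
k_N/k_P = (4.76×10^9/2.79×10^12)·exp(9.302) = 0.001706 × 10955 = 18.7.
Since E_N < E_P, lowering the temperature improves selectivity toward N.

18.7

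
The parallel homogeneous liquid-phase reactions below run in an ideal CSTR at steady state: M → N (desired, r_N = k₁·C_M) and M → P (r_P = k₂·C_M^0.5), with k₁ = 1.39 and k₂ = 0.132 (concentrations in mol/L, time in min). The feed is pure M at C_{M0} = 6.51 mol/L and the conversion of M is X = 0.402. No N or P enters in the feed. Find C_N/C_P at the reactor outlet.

Exit C_M = C_{M0}(1−X) = 6.51×0.598 = 3.893 mol/L.
Rates in a CSTR are evaluated at the outlet concentration: r_N = 1.39×3.893 = 5.411, r_P = 0.132×3.893^0.5 = 0.2604.
Overall selectivity = C_N/C_P = r_Nτ/(r_Pτ) = r_N/r_P = 20.8.

20.8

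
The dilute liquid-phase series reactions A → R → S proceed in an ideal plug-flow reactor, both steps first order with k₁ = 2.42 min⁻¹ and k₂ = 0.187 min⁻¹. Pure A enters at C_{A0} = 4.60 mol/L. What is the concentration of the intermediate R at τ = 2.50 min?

Solving the coupled first-order balances gives C_R(τ) = [k₁/(k₂−k₁)]·C_{A0}·(e^(−k₁τ) − e^(−k₂τ)).
e^(−k₁τ) = e^(−2.42×2.50) = e^(−6.050) = 0.002358; e^(−k₂τ) = e^(−0.4675) = 0.6266.
C_R = 2.42×4.60/(0.187−2.42) × (0.002358−0.6266) = (-4.985)×(-0.6242) = 3.112 mol/L.

3.11 mol/L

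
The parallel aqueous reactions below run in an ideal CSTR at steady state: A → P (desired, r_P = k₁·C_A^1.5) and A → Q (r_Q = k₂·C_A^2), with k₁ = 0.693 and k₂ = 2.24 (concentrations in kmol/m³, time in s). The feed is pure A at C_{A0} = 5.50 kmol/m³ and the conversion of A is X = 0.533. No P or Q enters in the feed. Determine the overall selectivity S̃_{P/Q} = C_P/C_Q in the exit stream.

0.193

Exit C_A = C_{A0}(1−X) = 5.50×0.467 = 2.568 kmol/m³.
A CSTR operates uniformly at the exit composition, giving r_P = 2.853 and r_Q = 14.78 (each k·C_A^n at C_A = 2.568).
Overall selectivity = C_P/C_Q = r_Pτ/(r_Qτ) = r_P/r_Q = 0.193.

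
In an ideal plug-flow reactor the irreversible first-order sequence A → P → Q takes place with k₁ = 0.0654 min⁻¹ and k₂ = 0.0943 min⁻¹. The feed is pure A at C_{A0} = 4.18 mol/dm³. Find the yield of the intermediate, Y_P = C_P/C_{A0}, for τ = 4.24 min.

The intermediate concentration in a first-order A→B→C sequence is C_P = k₁C_{A0}(e^(−k₁τ) − e^(−k₂τ))/(k₂−k₁).
e^(−k₁τ) = e^(−0.0654×4.24) = e^(−0.2773) = 0.7578; e^(−k₂τ) = e^(−0.3998) = 0.6704.
C_P = 0.0654×4.18/(0.0943−0.0654) × (0.7578−0.6704) = 9.459×0.08740 = 0.8267 mol/dm³.
Y_P = C_P/C_{A0} = 0.8267/4.18 = 0.198.

0.198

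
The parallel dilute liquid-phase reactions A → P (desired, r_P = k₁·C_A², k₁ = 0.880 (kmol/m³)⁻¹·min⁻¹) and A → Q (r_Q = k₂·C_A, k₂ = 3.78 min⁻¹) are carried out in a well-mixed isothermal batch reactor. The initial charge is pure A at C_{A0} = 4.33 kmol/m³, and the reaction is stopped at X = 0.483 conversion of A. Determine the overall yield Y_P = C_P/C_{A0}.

C_A = C_{A0}(1−X) = 2.239 kmol/m³.
Along a PFR/batch, dC_Q/dC_A = −r_Q/(r_P+r_Q) = −k₂/(k₂+k₁·C_A).
Integrating from C_{A0} to C_A: C_Q = (3.78/0.880)·ln[(3.78+0.880·4.33)/(3.78+0.880·2.24)] = 4.295·ln(7.590/5.750) = 1.193 kmol/m³.
Then C_P = (C_{A0}−C_A) − C_Q = 2.091 − 1.193 = 0.8986 kmol/m³.
Y_P = C_P/C_{A0} = 0.8986/4.33 = 0.208.

0.208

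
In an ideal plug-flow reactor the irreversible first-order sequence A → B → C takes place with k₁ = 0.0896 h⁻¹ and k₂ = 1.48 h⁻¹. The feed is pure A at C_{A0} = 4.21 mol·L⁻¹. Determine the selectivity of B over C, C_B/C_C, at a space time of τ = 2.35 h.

0.360

The intermediate concentration in a first-order A→B→C sequence is C_B = k₁C_{A0}(e^(−k₁τ) − e^(−k₂τ))/(k₂−k₁).
e^(−k₁τ) = e^(−0.0896×2.35) = e^(−0.2106) = 0.8101; e^(−k₂τ) = e^(−3.478) = 0.03087.
C_B = 0.0896×4.21/(1.48−0.0896) × (0.8101−0.03087) = 0.2713×0.7793 = 0.2114 mol·L⁻¹.
C_A = C_{A0}e^(−k₁τ) = 3.411 mol·L⁻¹, so C_C = C_{A0}−C_A−C_B = 0.5879 mol·L⁻¹; C_B/C_C = 0.360.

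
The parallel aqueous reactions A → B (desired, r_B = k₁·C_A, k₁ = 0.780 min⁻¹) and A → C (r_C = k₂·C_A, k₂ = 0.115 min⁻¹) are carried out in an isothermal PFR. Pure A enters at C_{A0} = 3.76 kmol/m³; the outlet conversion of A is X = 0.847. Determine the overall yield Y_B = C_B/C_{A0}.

C_A = C_{A0}(1−X) = 0.5753 kmol/m³.
Both paths are first order in A, so the instantaneous fraction to B is constant: dC_B/d(−C_A) = k₁/(k₁+k₂) = 0.8715.
C_B = 0.8715·(C_{A0}−C_A) = 0.8715×3.185 = 2.78 kmol/m³.
Y_B = C_B/C_{A0} = 2.776/3.76 = 0.738.

0.738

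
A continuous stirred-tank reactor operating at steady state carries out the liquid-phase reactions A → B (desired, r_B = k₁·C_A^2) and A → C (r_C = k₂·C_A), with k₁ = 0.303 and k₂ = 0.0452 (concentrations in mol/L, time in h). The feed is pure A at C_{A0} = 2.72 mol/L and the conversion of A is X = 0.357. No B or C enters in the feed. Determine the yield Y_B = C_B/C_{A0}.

Exit C_A = C_{A0}(1−X) = 2.72×0.643 = 1.749 mol/L.
Rates in a CSTR are evaluated at the outlet concentration: r_B = 0.303×1.749^2 = 0.9268, r_C = 0.0452×1.749 = 0.07905.
Fraction of consumed A going to B: r_B/(r_B+r_C) = 0.9214.
C_B = 0.9214·C_{A0}·X = 0.9214×2.72×0.357 = 0.895 mol/L; Y_B = C_B/C_{A0} = 0.329.

0.329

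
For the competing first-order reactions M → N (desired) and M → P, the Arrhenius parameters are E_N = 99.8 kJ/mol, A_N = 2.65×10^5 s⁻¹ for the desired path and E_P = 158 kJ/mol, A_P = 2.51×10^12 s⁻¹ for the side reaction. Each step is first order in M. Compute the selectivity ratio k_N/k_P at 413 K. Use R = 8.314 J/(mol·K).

2.43

Since both paths have the same order in M, the concentration cancels and S_{N/P} = k_N/k_P = (A_N/A_P)·exp[(E_P−E_N)/(RT)].
(E_P−E_N)/(RT) = (158−99.8)×10³/(8.314×413) = 58200/3434 = 16.95.
k_N/k_P = (2.65×10^5/2.51×10^12)·exp(16.95) = 1.056×10^-7 × 2.297×10^7 = 2.43.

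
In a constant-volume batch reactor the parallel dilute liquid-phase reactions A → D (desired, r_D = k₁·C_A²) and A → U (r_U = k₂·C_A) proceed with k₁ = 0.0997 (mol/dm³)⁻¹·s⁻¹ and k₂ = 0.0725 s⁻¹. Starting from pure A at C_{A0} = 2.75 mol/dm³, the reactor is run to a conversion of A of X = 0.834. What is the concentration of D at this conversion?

C_A = C_{A0}(1−X) = 0.4565 mol/dm³.
Along a PFR/batch, dC_U/dC_A = −r_U/(r_D+r_U) = −k₂/(k₂+k₁·C_A).
Integrating from C_{A0} to C_A: C_U = (0.0725/0.0997)·ln[(0.0725+0.0997·2.75)/(0.0725+0.0997·0.457)] = 0.7272·ln(0.3467/0.1180) = 0.7836 mol/dm³.
Then C_D = (C_{A0}−C_A) − C_U = 2.293 − 0.7836 = 1.510 mol/dm³.

1.51 mol/dm³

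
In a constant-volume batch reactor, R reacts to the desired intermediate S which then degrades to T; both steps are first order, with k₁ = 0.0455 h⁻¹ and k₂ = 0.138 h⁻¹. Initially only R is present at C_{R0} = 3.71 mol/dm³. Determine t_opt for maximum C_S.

12.0 h

Setting dC_S/dt = 0 gives t_opt = ln(k₂/k₁)/(k₂−k₁).
= ln(0.138/0.0455)/(0.138−0.0455) = ln(3.033)/0.09250 = 1.110/0.09250 = 12.0 h.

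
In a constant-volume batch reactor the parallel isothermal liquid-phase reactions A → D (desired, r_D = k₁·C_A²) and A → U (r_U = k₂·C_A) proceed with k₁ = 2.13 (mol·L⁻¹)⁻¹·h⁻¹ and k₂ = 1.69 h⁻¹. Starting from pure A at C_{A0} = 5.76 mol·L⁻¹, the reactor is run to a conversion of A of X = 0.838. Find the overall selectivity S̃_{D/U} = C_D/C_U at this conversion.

3.56

C_A = C_{A0}(1−X) = 0.9331 mol·L⁻¹.
Along a PFR/batch, dC_U/dC_A = −r_U/(r_D+r_U) = −k₂/(k₂+k₁·C_A).
Integrating from C_{A0} to C_A: C_U = (1.69/2.13)·ln[(1.69+2.13·5.76)/(1.69+2.13·0.933)] = 0.7934·ln(13.96/3.678) = 1.058 mol·L⁻¹.
Then C_D = (C_{A0}−C_A) − C_U = 4.827 − 1.058 = 3.769 mol·L⁻¹.
S̃_{D/U} = C_D/C_U = 3.769/1.058 = 3.56.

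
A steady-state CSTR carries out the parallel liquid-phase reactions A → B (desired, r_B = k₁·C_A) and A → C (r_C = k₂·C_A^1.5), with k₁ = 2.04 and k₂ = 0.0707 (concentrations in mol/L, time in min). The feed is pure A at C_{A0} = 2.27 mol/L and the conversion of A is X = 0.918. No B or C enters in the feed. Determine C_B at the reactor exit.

Exit C_A = C_{A0}(1−X) = 2.27×0.0820 = 0.1861 mol/L.
A CSTR operates uniformly at the exit composition, giving r_B = 0.3797 and r_C = 0.005678 (each k·C_A^n at C_A = 0.1861).
Fraction of consumed A going to B: r_B/(r_B+r_C) = 0.9853.
C_B = 0.9853·C_{A0}·X = 0.9853×2.27×0.918 = 2.05 mol/L.

2.05 mol/L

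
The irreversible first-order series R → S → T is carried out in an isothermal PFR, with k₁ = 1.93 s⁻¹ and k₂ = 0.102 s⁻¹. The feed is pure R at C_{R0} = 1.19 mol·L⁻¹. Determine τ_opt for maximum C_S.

For first-order series the maximum of C_S occurs at τ_opt = ln(k₂/k₁)/(k₂−k₁).
= ln(0.102/1.93)/(0.102−1.93) = ln(0.05285)/-1.828 = -2.940/-1.828 = 1.61 s.

1.61 s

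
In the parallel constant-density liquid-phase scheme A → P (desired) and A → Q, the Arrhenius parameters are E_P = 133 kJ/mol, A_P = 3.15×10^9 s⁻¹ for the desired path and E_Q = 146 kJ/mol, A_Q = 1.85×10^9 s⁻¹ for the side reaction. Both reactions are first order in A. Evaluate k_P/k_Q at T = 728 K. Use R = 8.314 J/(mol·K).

14.6

k_P/k_Q = (A_P/A_Q)·exp[−(E_P−E_Q)/(RT)] = (A_P/A_Q)·exp[(E_Q−E_P)/(RT)].
(E_Q−E_P)/(RT) = (146−133)×10³/(8.314×728) = 13000/6053 = 2.148.
k_P/k_Q = (3.15×10^9/1.85×10^9)·exp(2.148) = 1.703 × 8.566 = 14.6.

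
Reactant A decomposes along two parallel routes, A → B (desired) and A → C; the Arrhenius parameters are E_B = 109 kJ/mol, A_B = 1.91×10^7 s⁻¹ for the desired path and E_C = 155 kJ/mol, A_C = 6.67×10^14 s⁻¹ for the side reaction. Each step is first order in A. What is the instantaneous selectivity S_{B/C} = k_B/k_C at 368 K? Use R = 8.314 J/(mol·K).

0.0969

Since both paths have the same order in A, the concentration cancels and S_{B/C} = k_B/k_C = (A_B/A_C)·exp[(E_C−E_B)/(RT)].
(E_C−E_B)/(RT) = (155−109)×10³/(8.314×368) = 46000/3060 = 15.03.
k_B/k_C = (1.91×10^7/6.67×10^14)·exp(15.03) = 2.864×10^-8 × 3.385×10^6 = 0.0969.
Since E_B < E_C, lowering the temperature improves selectivity toward B.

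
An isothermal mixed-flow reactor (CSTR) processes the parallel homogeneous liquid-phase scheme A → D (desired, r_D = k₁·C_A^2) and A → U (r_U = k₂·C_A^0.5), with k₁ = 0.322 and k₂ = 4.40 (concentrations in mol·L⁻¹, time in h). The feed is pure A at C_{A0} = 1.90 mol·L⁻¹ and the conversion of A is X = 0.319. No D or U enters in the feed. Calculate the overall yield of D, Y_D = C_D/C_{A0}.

0.0310

Exit C_A = C_{A0}(1−X) = 1.90×0.681 = 1.294 mol·L⁻¹.
In a CSTR the entire volume is at exit conditions, so r_D = 0.322×1.294^2 = 0.5391 and r_U = 4.40×1.294^0.5 = 5.005.
Fraction of consumed A going to D: r_D/(r_D+r_U) = 0.09724.
C_D = 0.09724·C_{A0}·X = 0.09724×1.90×0.319 = 0.0589 mol·L⁻¹; Y_D = C_D/C_{A0} = 0.0310.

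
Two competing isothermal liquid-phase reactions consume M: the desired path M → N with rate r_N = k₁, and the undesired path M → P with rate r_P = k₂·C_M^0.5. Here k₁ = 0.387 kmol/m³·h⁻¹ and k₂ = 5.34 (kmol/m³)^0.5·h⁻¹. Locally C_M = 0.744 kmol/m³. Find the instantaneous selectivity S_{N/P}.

0.0840

S_{N/P} = r_N/r_P = (k₁)/(k₂·C_M^0.5) = (k₁/k₂)·C_M^-0.5.
= (0.387) / (5.34×0.7440^0.5) = 0.3870/4.606 = 0.0840.
The undesired path is higher order in M, so low C_M (CSTR or dilute feed) favours N.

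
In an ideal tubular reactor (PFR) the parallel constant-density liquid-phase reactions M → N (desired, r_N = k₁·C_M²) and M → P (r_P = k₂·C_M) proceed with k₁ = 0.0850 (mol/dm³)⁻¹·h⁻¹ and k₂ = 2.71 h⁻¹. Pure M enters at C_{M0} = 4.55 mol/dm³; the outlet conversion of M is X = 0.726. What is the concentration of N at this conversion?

C_M = C_{M0}(1−X) = 1.247 mol/dm³.
Along a PFR/batch, dC_P/dC_M = −r_P/(r_N+r_P) = −k₂/(k₂+k₁·C_M).
Integrating from C_{M0} to C_M: C_P = (2.71/0.0850)·ln[(2.71+0.0850·4.55)/(2.71+0.0850·1.25)] = 31.88·ln(3.097/2.816) = 3.030 mol/dm³.
Then C_N = (C_{M0}−C_M) − C_P = 3.303 − 3.030 = 0.2730 mol/dm³.

0.273 mol/dm³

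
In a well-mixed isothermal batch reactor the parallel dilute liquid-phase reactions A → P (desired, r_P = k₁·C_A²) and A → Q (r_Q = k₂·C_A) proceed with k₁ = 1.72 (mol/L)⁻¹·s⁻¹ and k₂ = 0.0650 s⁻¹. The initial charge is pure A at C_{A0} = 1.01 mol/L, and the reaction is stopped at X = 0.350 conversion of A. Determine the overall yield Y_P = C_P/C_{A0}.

0.335

C_A = C_{A0}(1−X) = 0.6565 mol/L.
Along a PFR/batch, dC_Q/dC_A = −r_Q/(r_P+r_Q) = −k₂/(k₂+k₁·C_A).
Integrating from C_{A0} to C_A: C_Q = (0.0650/1.72)·ln[(0.0650+1.72·1.01)/(0.0650+1.72·0.657)] = 0.03779·ln(1.802/1.194) = 0.01555 mol/L.
Then C_P = (C_{A0}−C_A) − C_Q = 0.3535 − 0.01555 = 0.3379 mol/L.
Y_P = C_P/C_{A0} = 0.3379/1.01 = 0.335.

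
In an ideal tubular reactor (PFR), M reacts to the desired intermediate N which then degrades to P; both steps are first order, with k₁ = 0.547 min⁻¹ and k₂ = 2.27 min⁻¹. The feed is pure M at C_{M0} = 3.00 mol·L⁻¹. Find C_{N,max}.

At the optimum, C_{N,max}/C_{M0} = (k₁/k₂)^[k₂/(k₂−k₁)].
= (0.547/2.27)^(2.27/(2.27−0.547)) = (0.2410)^(1.317) = 0.1534.
C_{N,max} = 0.1534×3.00 = 0.460 mol·L⁻¹.

0.460 mol·L⁻¹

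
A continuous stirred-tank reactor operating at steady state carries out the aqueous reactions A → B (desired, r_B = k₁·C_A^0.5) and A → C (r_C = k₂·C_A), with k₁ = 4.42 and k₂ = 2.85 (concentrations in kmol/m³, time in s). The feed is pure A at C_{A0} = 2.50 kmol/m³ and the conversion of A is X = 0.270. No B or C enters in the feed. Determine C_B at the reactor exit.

Exit C_A = C_{A0}(1−X) = 2.50×0.730 = 1.825 kmol/m³.
A CSTR operates uniformly at the exit composition, giving r_B = 5.971 and r_C = 5.201 (each k·C_A^n at C_A = 1.825).
Fraction of consumed A going to B: r_B/(r_B+r_C) = 0.5345.
C_B = 0.5345·C_{A0}·X = 0.5345×2.50×0.270 = 0.361 kmol/m³.

0.361 kmol/m³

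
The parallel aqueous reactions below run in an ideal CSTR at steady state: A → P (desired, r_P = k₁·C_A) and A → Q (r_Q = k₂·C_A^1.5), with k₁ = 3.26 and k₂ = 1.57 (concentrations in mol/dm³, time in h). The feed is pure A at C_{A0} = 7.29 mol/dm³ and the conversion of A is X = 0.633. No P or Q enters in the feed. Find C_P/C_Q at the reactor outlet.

Exit C_A = C_{A0}(1−X) = 7.29×0.367 = 2.675 mol/dm³.
A CSTR operates uniformly at the exit composition, giving r_P = 8.722 and r_Q = 6.871 (each k·C_A^n at C_A = 2.675).
Overall selectivity = C_P/C_Q = r_Pτ/(r_Qτ) = r_P/r_Q = 1.27.

1.27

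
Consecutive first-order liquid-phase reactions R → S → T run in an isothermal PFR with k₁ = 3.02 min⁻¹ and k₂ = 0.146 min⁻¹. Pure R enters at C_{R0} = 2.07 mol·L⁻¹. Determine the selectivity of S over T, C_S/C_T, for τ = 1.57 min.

5.01

The intermediate concentration in a first-order A→B→C sequence is C_S = k₁C_{R0}(e^(−k₁τ) − e^(−k₂τ))/(k₂−k₁).
e^(−k₁τ) = e^(−3.02×1.57) = e^(−4.741) = 0.008726; e^(−k₂τ) = e^(−0.2292) = 0.7952.
C_S = 3.02×2.07/(0.146−3.02) × (0.008726−0.7952) = (-2.175)×(-0.7864) = 1.711 mol·L⁻¹.
C_R = C_{R0}e^(−k₁τ) = 0.01806 mol·L⁻¹, so C_T = C_{R0}−C_R−C_S = 0.3413 mol·L⁻¹; C_S/C_T = 5.01.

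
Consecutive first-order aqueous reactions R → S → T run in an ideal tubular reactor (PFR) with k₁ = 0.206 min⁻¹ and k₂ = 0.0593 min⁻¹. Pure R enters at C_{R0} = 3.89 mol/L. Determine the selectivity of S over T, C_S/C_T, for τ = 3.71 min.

For first-order series with pure R initially, C_S(τ) = k₁C_{R0}/(k₂−k₁)·(e^(−k₁τ) − e^(−k₂τ)).
e^(−k₁τ) = e^(−0.206×3.71) = e^(−0.7643) = 0.4657; e^(−k₂τ) = e^(−0.2200) = 0.8025.
C_S = 0.206×3.89/(0.0593−0.206) × (0.4657−0.8025) = (-5.462)×(-0.3368) = 1.840 mol/L.
C_R = C_{R0}e^(−k₁τ) = 1.811 mol/L, so C_T = C_{R0}−C_R−C_S = 0.2386 mol/L; C_S/C_T = 7.71.

7.71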